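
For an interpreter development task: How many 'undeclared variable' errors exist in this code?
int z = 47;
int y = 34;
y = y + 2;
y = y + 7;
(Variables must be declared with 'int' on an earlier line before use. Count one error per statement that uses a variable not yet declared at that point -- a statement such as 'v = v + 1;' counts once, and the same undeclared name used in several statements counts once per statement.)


Scanning code line by line:
  Line 1: declare 'z' -> declared = ['z']
  Line 2: declare 'y' -> declared = ['y', 'z']
  Line 3: use 'y' -> OK (declared)
  Line 4: use 'y' -> OK (declared)
Total undeclared variable errors: 0

0


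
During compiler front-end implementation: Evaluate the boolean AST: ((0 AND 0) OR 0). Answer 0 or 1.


Step 1: Evaluate inner node
  0 AND 0 = 0
Step 2: Evaluate root node
  0 OR 0 = 0

0


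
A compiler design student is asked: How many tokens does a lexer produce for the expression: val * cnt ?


Scanning 'val * cnt'
Token 1: 'val' -> identifier
Token 2: '*' -> operator
Token 3: 'cnt' -> identifier
Total tokens: 3

3


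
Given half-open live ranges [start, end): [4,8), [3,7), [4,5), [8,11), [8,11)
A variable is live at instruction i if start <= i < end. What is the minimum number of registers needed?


Live ranges:
  Var0: [4, 8)
  Var1: [3, 7)
  Var2: [4, 5)
  Var3: [8, 11)
  Var4: [8, 11)
Sweep-line events (position, delta, active):
  pos=3 start -> active=1
  pos=4 start -> active=2
  pos=4 start -> active=3
  pos=5 end -> active=2
  pos=7 end -> active=1
  pos=8 end -> active=0
  pos=8 start -> active=1
  pos=8 start -> active=2
  pos=11 end -> active=1
  pos=11 end -> active=0
Maximum simultaneous active: 3
Minimum registers needed: 3

3


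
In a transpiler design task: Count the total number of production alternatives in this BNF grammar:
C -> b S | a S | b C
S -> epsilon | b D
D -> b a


Counting alternatives per rule:
  C: 3 alternative(s)
  S: 2 alternative(s)
  D: 1 alternative(s)
Sum: 3 + 2 + 1 = 6

6


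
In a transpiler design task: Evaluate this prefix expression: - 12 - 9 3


Parsing prefix expression: - 12 - 9 3
Step 1: Innermost operation '- 9 3'
  9 - 3 = 6
Step 2: Outer operation '- 12 [6]'
  12 - 6 = 6

6


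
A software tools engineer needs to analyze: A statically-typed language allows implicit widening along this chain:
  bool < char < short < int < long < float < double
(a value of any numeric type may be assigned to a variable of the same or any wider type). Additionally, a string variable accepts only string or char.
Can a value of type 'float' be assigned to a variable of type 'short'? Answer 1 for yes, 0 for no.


Target variable type: short
Source value type: float
Numeric ranks: float=5, short=2
Widening allowed iff rank(source) <= rank(target): 5 <= 2? No
Result: 0

0


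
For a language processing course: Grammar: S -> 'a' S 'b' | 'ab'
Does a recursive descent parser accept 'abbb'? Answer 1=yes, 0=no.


Grammar accepts strings of the form a^n b^n (n >= 1)
Word: 'abbb'
Counting: 1 a's and 3 b's
Check: 1 == 3? No
Mismatch: a-count != b-count
Rejected

0


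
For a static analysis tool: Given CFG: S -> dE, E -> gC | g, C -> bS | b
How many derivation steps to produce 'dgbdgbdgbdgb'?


Grammar: S -> dE, E -> gC | g, C -> bS | b
Deriving 'dgbdgbdgbdgb':
Step 1: S -> dE => dE
Step 2: E -> gC => dgC
Step 3: C -> bS => dgbS
Step 4: S -> dE => dgbdE
Step 5: E -> gC => dgbdgC
Step 6: C -> bS => dgbdgbS
Step 7: S -> dE => dgbdgbdE
Step 8: E -> gC => dgbdgbdgC
Step 9: C -> bS => dgbdgbdgbS
Step 10: S -> dE => dgbdgbdgbdE
Step 11: E -> gC => dgbdgbdgbdgC
Step 12: C -> b => dgbdgbdgbdgb
Total derivation steps: 12

12


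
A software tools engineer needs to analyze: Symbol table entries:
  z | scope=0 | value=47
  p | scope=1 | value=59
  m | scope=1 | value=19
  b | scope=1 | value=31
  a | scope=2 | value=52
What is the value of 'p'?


Searching symbol table for 'p':
  z | scope=0 | value=47
  p | scope=1 | value=59 <- MATCH
  m | scope=1 | value=19
  b | scope=1 | value=31
  a | scope=2 | value=52
Found 'p' at scope 1 with value 59

59


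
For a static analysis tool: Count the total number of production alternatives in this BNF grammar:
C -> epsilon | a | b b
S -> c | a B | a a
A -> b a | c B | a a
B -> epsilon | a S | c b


Counting alternatives per rule:
  C: 3 alternative(s)
  S: 3 alternative(s)
  A: 3 alternative(s)
  B: 3 alternative(s)
Sum: 3 + 3 + 3 + 3 = 12

12


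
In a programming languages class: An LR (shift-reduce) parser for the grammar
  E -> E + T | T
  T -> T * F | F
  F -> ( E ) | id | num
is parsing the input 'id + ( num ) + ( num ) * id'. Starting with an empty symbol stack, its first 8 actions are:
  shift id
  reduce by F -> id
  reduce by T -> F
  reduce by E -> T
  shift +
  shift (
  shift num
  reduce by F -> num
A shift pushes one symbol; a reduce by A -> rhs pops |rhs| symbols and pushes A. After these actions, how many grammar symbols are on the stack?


Tracking the symbol stack through each action:
  Action 1: shift 'id' : push -> stack = [id] (size 1)
  Action 2: reduce by F -> id : pop 1, push F -> stack = [F] (size 1)
  Action 3: reduce by T -> F : pop 1, push T -> stack = [T] (size 1)
  Action 4: reduce by E -> T : pop 1, push E -> stack = [E] (size 1)
  Action 5: shift '+' : push -> stack = [E, +] (size 2)
  Action 6: shift '(' : push -> stack = [E, +, (] (size 3)
  Action 7: shift 'num' : push -> stack = [E, +, (, num] (size 4)
  Action 8: reduce by F -> num : pop 1, push F -> stack = [E, +, (, F] (size 4)
Final stack size: 4

4


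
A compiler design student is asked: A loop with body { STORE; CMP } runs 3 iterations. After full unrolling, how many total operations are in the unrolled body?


Loop body operations: STORE, CMP (2 ops per iteration)
Unrolling 3 iterations:
  Iteration 1: STORE, CMP (2 ops)
  Iteration 2: STORE, CMP (2 ops)
  Iteration 3: STORE, CMP (2 ops)
Total: 3 iterations * 2 ops/iter = 6 operations

6


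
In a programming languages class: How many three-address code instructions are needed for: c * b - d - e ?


Expression: c * b - d - e
Generating three-address code (respecting * over +/- precedence):
  Instruction 1: t1 = c * b
  Instruction 2: t2 = t1 - d
  Instruction 3: t3 = t2 - e
Total instructions: 3

3


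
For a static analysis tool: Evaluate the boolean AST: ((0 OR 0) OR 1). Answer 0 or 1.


Step 1: Evaluate inner node
  0 OR 0 = 0
Step 2: Evaluate root node
  0 OR 1 = 1

1


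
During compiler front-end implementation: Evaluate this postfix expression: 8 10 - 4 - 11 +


Processing tokens left to right:
Push 8, Push 10
Pop 8 and 10, compute 8 - 10 = -2, push -2
Push 4
Pop -2 and 4, compute -2 - 4 = -6, push -6
Push 11
Pop -6 and 11, compute -6 + 11 = 5, push 5
Stack result: 5

5


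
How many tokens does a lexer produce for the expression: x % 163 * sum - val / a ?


Scanning 'x % 163 * sum - val / a'
Token 1: 'x' -> identifier
Token 2: '%' -> operator
Token 3: '163' -> integer_literal
Token 4: '*' -> operator
Token 5: 'sum' -> identifier
Token 6: '-' -> operator
Token 7: 'val' -> identifier
Token 8: '/' -> operator
Token 9: 'a' -> identifier
Total tokens: 9

9


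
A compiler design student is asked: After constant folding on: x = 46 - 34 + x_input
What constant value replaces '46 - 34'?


Identifying constant sub-expression:
  Original: x = 46 - 34 + x_input
  46 and 34 are both compile-time constants
  Evaluating: 46 - 34 = 12
  After folding: x = 12 + x_input

12


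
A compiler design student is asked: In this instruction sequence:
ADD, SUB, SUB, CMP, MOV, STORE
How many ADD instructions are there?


Scanning instruction sequence for ADD:
  Position 1: ADD <- MATCH
  Position 2: SUB
  Position 3: SUB
  Position 4: CMP
  Position 5: MOV
  Position 6: STORE
Matches at positions: [1]
Total ADD count: 1

1


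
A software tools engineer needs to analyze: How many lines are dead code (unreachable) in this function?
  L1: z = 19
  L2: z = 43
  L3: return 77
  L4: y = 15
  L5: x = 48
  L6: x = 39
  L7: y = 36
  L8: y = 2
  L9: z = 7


Analyzing control flow:
  L1: reachable (before return)
  L2: reachable (before return)
  L3: reachable (return statement)
  L4: DEAD (after return at L3)
  L5: DEAD (after return at L3)
  L6: DEAD (after return at L3)
  L7: DEAD (after return at L3)
  L8: DEAD (after return at L3)
  L9: DEAD (after return at L3)
Return at L3, total lines = 9
Dead lines: L4 through L9
Count: 6

6


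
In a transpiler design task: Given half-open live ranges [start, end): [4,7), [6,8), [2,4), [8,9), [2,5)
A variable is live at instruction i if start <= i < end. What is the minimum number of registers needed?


Live ranges:
  Var0: [4, 7)
  Var1: [6, 8)
  Var2: [2, 4)
  Var3: [8, 9)
  Var4: [2, 5)
Sweep-line events (position, delta, active):
  pos=2 start -> active=1
  pos=2 start -> active=2
  pos=4 end -> active=1
  pos=4 start -> active=2
  pos=5 end -> active=1
  pos=6 start -> active=2
  pos=7 end -> active=1
  pos=8 end -> active=0
  pos=8 start -> active=1
  pos=9 end -> active=0
Maximum simultaneous active: 2
Minimum registers needed: 2

2


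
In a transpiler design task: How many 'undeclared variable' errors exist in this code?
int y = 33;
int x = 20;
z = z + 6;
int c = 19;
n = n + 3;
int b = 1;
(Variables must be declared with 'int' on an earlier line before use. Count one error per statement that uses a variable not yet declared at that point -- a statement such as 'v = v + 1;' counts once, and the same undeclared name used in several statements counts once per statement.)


Scanning code line by line:
  Line 1: declare 'y' -> declared = ['y']
  Line 2: declare 'x' -> declared = ['x', 'y']
  Line 3: use 'z' -> ERROR (undeclared)
  Line 4: declare 'c' -> declared = ['c', 'x', 'y']
  Line 5: use 'n' -> ERROR (undeclared)
  Line 6: declare 'b' -> declared = ['b', 'c', 'x', 'y']
Total undeclared variable errors: 2

2


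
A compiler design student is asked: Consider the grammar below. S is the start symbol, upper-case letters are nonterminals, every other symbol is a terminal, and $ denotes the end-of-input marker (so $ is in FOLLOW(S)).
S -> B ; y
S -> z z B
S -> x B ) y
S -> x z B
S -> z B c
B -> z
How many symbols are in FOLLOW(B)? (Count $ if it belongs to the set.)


S is the start symbol and does not occur in any rule body, so FOLLOW(S) = {$}.
Examining every occurrence of B in a rule body:
  S -> B ; y : B is followed by terminal ';' -> add ';'
  S -> z z B : B is at the right end -> add FOLLOW(S) = {$}
  S -> x B ) y : B is followed by terminal ')' -> add ')'
  S -> x z B : B is at the right end -> add FOLLOW(S) = {$} (already in the set)
  S -> z B c : B is followed by terminal 'c' -> add 'c'
  B -> z : B does not occur in the body -> contributes nothing
FOLLOW(B) = {), ;, c, $}
Count: 4

4


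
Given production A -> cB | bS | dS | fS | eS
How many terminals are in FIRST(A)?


Production: A -> cB | bS | dS | fS | eS
Examining each alternative for leading terminals:
  A -> cB : first terminal = 'c'
  A -> bS : first terminal = 'b'
  A -> dS : first terminal = 'd'
  A -> fS : first terminal = 'f'
  A -> eS : first terminal = 'e'
FIRST(A) = {b, c, d, e, f}
Count: 5

5


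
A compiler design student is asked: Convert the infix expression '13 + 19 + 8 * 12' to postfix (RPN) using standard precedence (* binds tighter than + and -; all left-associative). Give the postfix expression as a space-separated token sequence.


Applying the shunting-yard algorithm:
  Operand 13 -> output
  Push '+' onto operator stack -> op-stack: [+]
  Operand 19 -> output
  See '+' (prec 1); top '+' (prec 1) >= it -> pop '+' to output
  Push '+' onto operator stack -> op-stack: [+]
  Operand 8 -> output
  Push '*' onto operator stack -> op-stack: [+, *]
  Operand 12 -> output
  End of input: pop '*' to output
  End of input: pop '+' to output
Postfix result: 13 19 + 8 12 * +

13 19 + 8 12 * +


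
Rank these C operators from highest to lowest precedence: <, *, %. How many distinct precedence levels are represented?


Looking up precedence for each operator:
  < -> precedence 4
  * -> precedence 6
  % -> precedence 6
Sorted highest to lowest: *, %, <
Distinct precedence values: [6, 4]
Number of distinct levels: 2

2


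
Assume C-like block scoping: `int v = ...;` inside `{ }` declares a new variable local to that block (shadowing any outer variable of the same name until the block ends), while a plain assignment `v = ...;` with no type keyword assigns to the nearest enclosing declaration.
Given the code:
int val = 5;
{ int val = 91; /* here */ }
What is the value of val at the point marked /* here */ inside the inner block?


Analyzing scoping rules:
Outer scope: declares val = 5
Inner block: 'int val = 91;' declares a NEW val that shadows the outer one
Inside the block the inner declaration is in scope -> 91
Result: 91

91


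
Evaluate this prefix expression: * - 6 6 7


Parsing prefix expression: * - 6 6 7
Step 1: Innermost operation '- 6 6'
  6 - 6 = 0
Step 2: Outer operation '* [0] 7'
  0 * 7 = 0

0


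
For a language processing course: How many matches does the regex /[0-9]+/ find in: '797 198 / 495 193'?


Pattern: /[0-9]+/ (int literals)
Input: '797 198 / 495 193'
Scanning for matches:
  Match 1: '797'
  Match 2: '198'
  Match 3: '495'
  Match 4: '193'
Total matches: 4

4


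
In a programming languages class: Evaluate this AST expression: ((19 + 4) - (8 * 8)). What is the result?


Expression: ((19 + 4) - (8 * 8))
Evaluating step by step:
  19 + 4 = 23
  8 * 8 = 64
  23 - 64 = -41
Result: -41

-41


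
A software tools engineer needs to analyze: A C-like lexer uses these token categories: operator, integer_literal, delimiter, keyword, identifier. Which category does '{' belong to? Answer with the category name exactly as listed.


Token: '{'
Checking categories:
  identifier: no
  integer_literal: no
  operator: no
  keyword: no
  delimiter: YES
Category: delimiter

delimiter


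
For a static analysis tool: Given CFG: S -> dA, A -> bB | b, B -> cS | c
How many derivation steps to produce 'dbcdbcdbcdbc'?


Grammar: S -> dA, A -> bB | b, B -> cS | c
Deriving 'dbcdbcdbcdbc':
Step 1: S -> dA => dA
Step 2: A -> bB => dbB
Step 3: B -> cS => dbcS
Step 4: S -> dA => dbcdA
Step 5: A -> bB => dbcdbB
Step 6: B -> cS => dbcdbcS
Step 7: S -> dA => dbcdbcdA
Step 8: A -> bB => dbcdbcdbB
Step 9: B -> cS => dbcdbcdbcS
Step 10: S -> dA => dbcdbcdbcdA
Step 11: A -> bB => dbcdbcdbcdbB
Step 12: B -> c => dbcdbcdbcdbc
Total derivation steps: 12

12


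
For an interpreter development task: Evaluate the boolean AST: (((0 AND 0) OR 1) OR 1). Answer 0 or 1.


Step 1: Evaluate inner node
  0 AND 0 = 0
Step 2: Evaluate next node
  0 OR 1 = 1
Step 3: Evaluate root node
  1 OR 1 = 1

1


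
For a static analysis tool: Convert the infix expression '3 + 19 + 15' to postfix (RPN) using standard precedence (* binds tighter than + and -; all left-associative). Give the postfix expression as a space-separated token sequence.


Applying the shunting-yard algorithm:
  Operand 3 -> output
  Push '+' onto operator stack -> op-stack: [+]
  Operand 19 -> output
  See '+' (prec 1); top '+' (prec 1) >= it -> pop '+' to output
  Push '+' onto operator stack -> op-stack: [+]
  Operand 15 -> output
  End of input: pop '+' to output
Postfix result: 3 19 + 15 +

3 19 + 15 +


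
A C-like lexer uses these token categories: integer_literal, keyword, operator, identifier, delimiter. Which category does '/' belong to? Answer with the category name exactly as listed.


Token: '/'
Checking categories:
  identifier: no
  integer_literal: no
  operator: YES
  keyword: no
  delimiter: no
Category: operator

operator


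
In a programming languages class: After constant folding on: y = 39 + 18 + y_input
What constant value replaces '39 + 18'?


Identifying constant sub-expression:
  Original: y = 39 + 18 + y_input
  39 and 18 are both compile-time constants
  Evaluating: 39 + 18 = 57
  After folding: y = 57 + y_input

57


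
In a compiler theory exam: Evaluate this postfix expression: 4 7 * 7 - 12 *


Processing tokens left to right:
Push 4, Push 7
Pop 4 and 7, compute 4 * 7 = 28, push 28
Push 7
Pop 28 and 7, compute 28 - 7 = 21, push 21
Push 12
Pop 21 and 12, compute 21 * 12 = 252, push 252
Stack result: 252

252


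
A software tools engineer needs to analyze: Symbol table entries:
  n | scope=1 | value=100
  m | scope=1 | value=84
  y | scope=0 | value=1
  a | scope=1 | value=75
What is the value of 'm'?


Searching symbol table for 'm':
  n | scope=1 | value=100
  m | scope=1 | value=84 <- MATCH
  y | scope=0 | value=1
  a | scope=1 | value=75
Found 'm' at scope 1 with value 84

84


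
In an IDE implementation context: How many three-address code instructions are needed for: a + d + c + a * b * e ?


Expression: a + d + c + a * b * e
Generating three-address code (respecting * over +/- precedence):
  Instruction 1: t1 = a * b
  Instruction 2: t2 = t1 * e
  Instruction 3: t3 = a + d
  Instruction 4: t4 = t3 + c
  Instruction 5: t5 = t4 + t2
Total instructions: 5

5


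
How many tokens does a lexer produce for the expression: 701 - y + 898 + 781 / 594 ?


Scanning '701 - y + 898 + 781 / 594'
Token 1: '701' -> integer_literal
Token 2: '-' -> operator
Token 3: 'y' -> identifier
Token 4: '+' -> operator
Token 5: '898' -> integer_literal
Token 6: '+' -> operator
Token 7: '781' -> integer_literal
Token 8: '/' -> operator
Token 9: '594' -> integer_literal
Total tokens: 9

9


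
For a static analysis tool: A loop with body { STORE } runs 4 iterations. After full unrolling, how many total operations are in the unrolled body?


Loop body operations: STORE (1 op per iteration)
Unrolling 4 iterations:
  Iteration 1: STORE (1 ops)
  Iteration 2: STORE (1 ops)
  Iteration 3: STORE (1 ops)
  Iteration 4: STORE (1 ops)
Total: 4 iterations * 1 ops/iter = 4 operations

4


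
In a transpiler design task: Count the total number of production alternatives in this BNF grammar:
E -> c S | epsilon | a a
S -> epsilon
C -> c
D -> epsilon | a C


Counting alternatives per rule:
  E: 3 alternative(s)
  S: 1 alternative(s)
  C: 1 alternative(s)
  D: 2 alternative(s)
Sum: 3 + 1 + 1 + 2 = 7

7


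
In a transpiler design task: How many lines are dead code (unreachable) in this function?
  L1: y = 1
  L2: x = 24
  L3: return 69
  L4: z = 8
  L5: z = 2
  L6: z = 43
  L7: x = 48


Analyzing control flow:
  L1: reachable (before return)
  L2: reachable (before return)
  L3: reachable (return statement)
  L4: DEAD (after return at L3)
  L5: DEAD (after return at L3)
  L6: DEAD (after return at L3)
  L7: DEAD (after return at L3)
Return at L3, total lines = 7
Dead lines: L4 through L7
Count: 4

4


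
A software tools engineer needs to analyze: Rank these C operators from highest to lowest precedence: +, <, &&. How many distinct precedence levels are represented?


Looking up precedence for each operator:
  + -> precedence 5
  < -> precedence 4
  && -> precedence 2
Sorted highest to lowest: +, <, &&
Distinct precedence values: [5, 4, 2]
Number of distinct levels: 3

3


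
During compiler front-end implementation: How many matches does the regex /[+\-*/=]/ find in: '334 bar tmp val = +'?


Pattern: /[+\-*/=]/ (operators)
Input: '334 bar tmp val = +'
Scanning for matches:
  Match 1: '='
  Match 2: '+'
Total matches: 2

2


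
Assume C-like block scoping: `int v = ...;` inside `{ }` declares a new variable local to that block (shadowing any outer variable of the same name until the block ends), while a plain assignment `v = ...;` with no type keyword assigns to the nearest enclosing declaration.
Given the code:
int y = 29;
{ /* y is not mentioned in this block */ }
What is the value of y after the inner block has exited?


Analyzing scoping rules:
Outer scope: declares y = 29
Inner block: y is neither redeclared nor assigned -> unchanged
After the block -> 29
Result: 29

29


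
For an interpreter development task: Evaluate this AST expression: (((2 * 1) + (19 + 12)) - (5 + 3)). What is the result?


Expression: (((2 * 1) + (19 + 12)) - (5 + 3))
Evaluating step by step:
  2 * 1 = 2
  19 + 12 = 31
  2 + 31 = 33
  5 + 3 = 8
  33 - 8 = 25
Result: 25

25


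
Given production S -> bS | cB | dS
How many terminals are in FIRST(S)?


Production: S -> bS | cB | dS
Examining each alternative for leading terminals:
  S -> bS : first terminal = 'b'
  S -> cB : first terminal = 'c'
  S -> dS : first terminal = 'd'
FIRST(S) = {b, c, d}
Count: 3

3


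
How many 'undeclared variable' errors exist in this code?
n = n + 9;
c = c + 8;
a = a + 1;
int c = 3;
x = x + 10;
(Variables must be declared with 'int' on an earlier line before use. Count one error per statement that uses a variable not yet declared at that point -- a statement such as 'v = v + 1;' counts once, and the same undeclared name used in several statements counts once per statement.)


Scanning code line by line:
  Line 1: use 'n' -> ERROR (undeclared)
  Line 2: use 'c' -> ERROR (undeclared)
  Line 3: use 'a' -> ERROR (undeclared)
  Line 4: declare 'c' -> declared = ['c']
  Line 5: use 'x' -> ERROR (undeclared)
Total undeclared variable errors: 4

4


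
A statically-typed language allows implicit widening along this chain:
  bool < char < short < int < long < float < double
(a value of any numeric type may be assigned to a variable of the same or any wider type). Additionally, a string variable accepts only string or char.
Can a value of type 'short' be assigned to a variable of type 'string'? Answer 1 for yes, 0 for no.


Target variable type: string
Source value type: short
Rule: string accepts only {string, char}
  source 'short' in {string, char}? No
Result: 0

0


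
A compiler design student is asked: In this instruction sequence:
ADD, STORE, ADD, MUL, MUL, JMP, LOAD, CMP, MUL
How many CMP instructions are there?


Scanning instruction sequence for CMP:
  Position 1: ADD
  Position 2: STORE
  Position 3: ADD
  Position 4: MUL
  Position 5: MUL
  Position 6: JMP
  Position 7: LOAD
  Position 8: CMP <- MATCH
  Position 9: MUL
Matches at positions: [8]
Total CMP count: 1

1


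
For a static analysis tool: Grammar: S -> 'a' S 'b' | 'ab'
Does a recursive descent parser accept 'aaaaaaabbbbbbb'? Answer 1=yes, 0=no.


Grammar accepts strings of the form a^n b^n (n >= 1)
Word: 'aaaaaaabbbbbbb'
Counting: 7 a's and 7 b's
Check: 7 == 7? Yes
Derivation (S -> aSb applied 6 time(s), then S -> ab): S => aSb => aaSbb => aaaSbbb => aaaaSbbbb => aaaaaSbbbbb => aaaaaaSbbbbbb => aaaaaaabbbbbbb
Accepted

1


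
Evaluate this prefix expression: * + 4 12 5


Parsing prefix expression: * + 4 12 5
Step 1: Innermost operation '+ 4 12'
  4 + 12 = 16
Step 2: Outer operation '* [16] 5'
  16 * 5 = 80

80


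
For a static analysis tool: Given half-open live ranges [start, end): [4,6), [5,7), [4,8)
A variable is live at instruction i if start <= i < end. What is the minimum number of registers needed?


Live ranges:
  Var0: [4, 6)
  Var1: [5, 7)
  Var2: [4, 8)
Sweep-line events (position, delta, active):
  pos=4 start -> active=1
  pos=4 start -> active=2
  pos=5 start -> active=3
  pos=6 end -> active=2
  pos=7 end -> active=1
  pos=8 end -> active=0
Maximum simultaneous active: 3
Minimum registers needed: 3

3


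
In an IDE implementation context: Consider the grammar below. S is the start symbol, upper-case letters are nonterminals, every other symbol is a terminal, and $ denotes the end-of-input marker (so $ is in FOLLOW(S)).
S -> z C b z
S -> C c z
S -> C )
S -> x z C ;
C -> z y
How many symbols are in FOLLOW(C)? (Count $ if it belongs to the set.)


S is the start symbol and does not occur in any rule body, so FOLLOW(S) = {$}.
Examining every occurrence of C in a rule body:
  S -> z C b z : C is followed by terminal 'b' -> add 'b'
  S -> C c z : C is followed by terminal 'c' -> add 'c'
  S -> C ) : C is followed by terminal ')' -> add ')'
  S -> x z C ; : C is followed by terminal ';' -> add ';'
  C -> z y : C does not occur in the body -> contributes nothing
FOLLOW(C) = {), ;, b, c}
Count: 4

4


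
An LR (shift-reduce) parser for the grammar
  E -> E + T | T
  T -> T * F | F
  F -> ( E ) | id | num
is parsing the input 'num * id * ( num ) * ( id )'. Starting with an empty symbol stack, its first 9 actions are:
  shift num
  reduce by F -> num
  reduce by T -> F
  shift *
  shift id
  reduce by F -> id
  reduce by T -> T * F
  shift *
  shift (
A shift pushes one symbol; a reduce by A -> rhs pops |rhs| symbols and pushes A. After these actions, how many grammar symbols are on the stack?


Tracking the symbol stack through each action:
  Action 1: shift 'num' : push -> stack = [num] (size 1)
  Action 2: reduce by F -> num : pop 1, push F -> stack = [F] (size 1)
  Action 3: reduce by T -> F : pop 1, push T -> stack = [T] (size 1)
  Action 4: shift '*' : push -> stack = [T, *] (size 2)
  Action 5: shift 'id' : push -> stack = [T, *, id] (size 3)
  Action 6: reduce by F -> id : pop 1, push F -> stack = [T, *, F] (size 3)
  Action 7: reduce by T -> T * F : pop 3, push T -> stack = [T] (size 1)
  Action 8: shift '*' : push -> stack = [T, *] (size 2)
  Action 9: shift '(' : push -> stack = [T, *, (] (size 3)
Final stack size: 3

3


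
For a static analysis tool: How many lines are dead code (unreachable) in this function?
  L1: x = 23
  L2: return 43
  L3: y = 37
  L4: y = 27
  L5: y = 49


Analyzing control flow:
  L1: reachable (before return)
  L2: reachable (return statement)
  L3: DEAD (after return at L2)
  L4: DEAD (after return at L2)
  L5: DEAD (after return at L2)
Return at L2, total lines = 5
Dead lines: L3 through L5
Count: 3

3


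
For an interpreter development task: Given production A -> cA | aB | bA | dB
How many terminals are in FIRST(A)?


Production: A -> cA | aB | bA | dB
Examining each alternative for leading terminals:
  A -> cA : first terminal = 'c'
  A -> aB : first terminal = 'a'
  A -> bA : first terminal = 'b'
  A -> dB : first terminal = 'd'
FIRST(A) = {a, b, c, d}
Count: 4

4


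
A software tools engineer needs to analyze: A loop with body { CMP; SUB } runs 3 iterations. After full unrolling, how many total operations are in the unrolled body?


Loop body operations: CMP, SUB (2 ops per iteration)
Unrolling 3 iterations:
  Iteration 1: CMP, SUB (2 ops)
  Iteration 2: CMP, SUB (2 ops)
  Iteration 3: CMP, SUB (2 ops)
Total: 3 iterations * 2 ops/iter = 6 operations

6


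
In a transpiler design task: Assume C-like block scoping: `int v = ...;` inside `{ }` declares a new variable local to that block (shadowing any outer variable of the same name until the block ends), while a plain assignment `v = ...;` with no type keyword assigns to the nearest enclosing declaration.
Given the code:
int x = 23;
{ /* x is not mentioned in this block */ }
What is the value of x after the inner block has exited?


Analyzing scoping rules:
Outer scope: declares x = 23
Inner block: x is neither redeclared nor assigned -> unchanged
After the block -> 23
Result: 23

23


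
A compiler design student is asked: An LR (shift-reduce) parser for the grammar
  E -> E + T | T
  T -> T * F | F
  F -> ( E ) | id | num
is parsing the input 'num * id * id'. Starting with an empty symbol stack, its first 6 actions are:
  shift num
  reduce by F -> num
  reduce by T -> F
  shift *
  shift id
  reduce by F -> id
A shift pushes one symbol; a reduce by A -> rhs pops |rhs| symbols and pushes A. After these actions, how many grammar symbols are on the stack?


Tracking the symbol stack through each action:
  Action 1: shift 'num' : push -> stack = [num] (size 1)
  Action 2: reduce by F -> num : pop 1, push F -> stack = [F] (size 1)
  Action 3: reduce by T -> F : pop 1, push T -> stack = [T] (size 1)
  Action 4: shift '*' : push -> stack = [T, *] (size 2)
  Action 5: shift 'id' : push -> stack = [T, *, id] (size 3)
  Action 6: reduce by F -> id : pop 1, push F -> stack = [T, *, F] (size 3)
Final stack size: 3

3


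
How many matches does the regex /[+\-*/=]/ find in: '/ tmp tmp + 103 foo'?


Pattern: /[+\-*/=]/ (operators)
Input: '/ tmp tmp + 103 foo'
Scanning for matches:
  Match 1: '/'
  Match 2: '+'
Total matches: 2

2


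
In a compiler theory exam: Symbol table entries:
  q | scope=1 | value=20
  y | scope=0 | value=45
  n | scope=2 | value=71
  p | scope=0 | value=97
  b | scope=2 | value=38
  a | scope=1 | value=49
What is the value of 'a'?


Searching symbol table for 'a':
  q | scope=1 | value=20
  y | scope=0 | value=45
  n | scope=2 | value=71
  p | scope=0 | value=97
  b | scope=2 | value=38
  a | scope=1 | value=49 <- MATCH
Found 'a' at scope 1 with value 49

49


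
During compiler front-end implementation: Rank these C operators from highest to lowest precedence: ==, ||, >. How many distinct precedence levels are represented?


Looking up precedence for each operator:
  == -> precedence 3
  || -> precedence 1
  > -> precedence 4
Sorted highest to lowest: >, ==, ||
Distinct precedence values: [4, 3, 1]
Number of distinct levels: 3

3


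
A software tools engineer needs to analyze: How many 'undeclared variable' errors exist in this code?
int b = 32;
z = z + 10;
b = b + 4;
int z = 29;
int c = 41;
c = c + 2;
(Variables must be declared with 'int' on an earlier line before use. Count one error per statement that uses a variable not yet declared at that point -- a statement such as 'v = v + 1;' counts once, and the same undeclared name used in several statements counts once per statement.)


Scanning code line by line:
  Line 1: declare 'b' -> declared = ['b']
  Line 2: use 'z' -> ERROR (undeclared)
  Line 3: use 'b' -> OK (declared)
  Line 4: declare 'z' -> declared = ['b', 'z']
  Line 5: declare 'c' -> declared = ['b', 'c', 'z']
  Line 6: use 'c' -> OK (declared)
Total undeclared variable errors: 1

1


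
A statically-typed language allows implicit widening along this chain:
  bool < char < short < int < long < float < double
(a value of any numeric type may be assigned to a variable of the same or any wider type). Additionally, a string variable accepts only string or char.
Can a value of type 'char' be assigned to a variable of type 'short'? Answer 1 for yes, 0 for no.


Target variable type: short
Source value type: char
Numeric ranks: char=1, short=2
Widening allowed iff rank(source) <= rank(target): 1 <= 2? Yes
Result: 1

1


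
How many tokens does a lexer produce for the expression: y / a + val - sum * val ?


Scanning 'y / a + val - sum * val'
Token 1: 'y' -> identifier
Token 2: '/' -> operator
Token 3: 'a' -> identifier
Token 4: '+' -> operator
Token 5: 'val' -> identifier
Token 6: '-' -> operator
Token 7: 'sum' -> identifier
Token 8: '*' -> operator
Token 9: 'val' -> identifier
Total tokens: 9

9


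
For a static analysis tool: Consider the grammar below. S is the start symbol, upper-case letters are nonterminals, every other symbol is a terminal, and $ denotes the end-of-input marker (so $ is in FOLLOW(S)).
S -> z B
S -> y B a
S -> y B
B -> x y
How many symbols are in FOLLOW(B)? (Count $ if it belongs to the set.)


S is the start symbol and does not occur in any rule body, so FOLLOW(S) = {$}.
Examining every occurrence of B in a rule body:
  S -> z B : B is at the right end -> add FOLLOW(S) = {$}
  S -> y B a : B is followed by terminal 'a' -> add 'a'
  S -> y B : B is at the right end -> add FOLLOW(S) = {$} (already in the set)
  B -> x y : B does not occur in the body -> contributes nothing
FOLLOW(B) = {a, $}
Count: 2

2


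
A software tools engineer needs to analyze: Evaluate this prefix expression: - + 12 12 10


Parsing prefix expression: - + 12 12 10
Step 1: Innermost operation '+ 12 12'
  12 + 12 = 24
Step 2: Outer operation '- [24] 10'
  24 - 10 = 14

14


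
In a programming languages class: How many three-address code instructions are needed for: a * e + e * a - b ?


Expression: a * e + e * a - b
Generating three-address code (respecting * over +/- precedence):
  Instruction 1: t1 = a * e
  Instruction 2: t2 = e * a
  Instruction 3: t3 = t1 + t2
  Instruction 4: t4 = t3 - b
Total instructions: 4

4


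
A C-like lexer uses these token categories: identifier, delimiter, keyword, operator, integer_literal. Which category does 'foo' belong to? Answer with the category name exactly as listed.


Token: 'foo'
Checking categories:
  identifier: YES
  integer_literal: no
  operator: no
  keyword: no
  delimiter: no
Category: identifier

identifier


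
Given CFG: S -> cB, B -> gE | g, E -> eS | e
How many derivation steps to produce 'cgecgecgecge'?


Grammar: S -> cB, B -> gE | g, E -> eS | e
Deriving 'cgecgecgecge':
Step 1: S -> cB => cB
Step 2: B -> gE => cgE
Step 3: E -> eS => cgeS
Step 4: S -> cB => cgecB
Step 5: B -> gE => cgecgE
Step 6: E -> eS => cgecgeS
Step 7: S -> cB => cgecgecB
Step 8: B -> gE => cgecgecgE
Step 9: E -> eS => cgecgecgeS
Step 10: S -> cB => cgecgecgecB
Step 11: B -> gE => cgecgecgecgE
Step 12: E -> e => cgecgecgecge
Total derivation steps: 12

12


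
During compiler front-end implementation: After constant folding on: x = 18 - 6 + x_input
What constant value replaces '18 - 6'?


Identifying constant sub-expression:
  Original: x = 18 - 6 + x_input
  18 and 6 are both compile-time constants
  Evaluating: 18 - 6 = 12
  After folding: x = 12 + x_input

12


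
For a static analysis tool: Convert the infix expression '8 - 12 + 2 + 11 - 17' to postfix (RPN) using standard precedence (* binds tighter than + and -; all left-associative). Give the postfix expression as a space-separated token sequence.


Applying the shunting-yard algorithm:
  Operand 8 -> output
  Push '-' onto operator stack -> op-stack: [-]
  Operand 12 -> output
  See '+' (prec 1); top '-' (prec 1) >= it -> pop '-' to output
  Push '+' onto operator stack -> op-stack: [+]
  Operand 2 -> output
  See '+' (prec 1); top '+' (prec 1) >= it -> pop '+' to output
  Push '+' onto operator stack -> op-stack: [+]
  Operand 11 -> output
  See '-' (prec 1); top '+' (prec 1) >= it -> pop '+' to output
  Push '-' onto operator stack -> op-stack: [-]
  Operand 17 -> output
  End of input: pop '-' to output
Postfix result: 8 12 - 2 + 11 + 17 -

8 12 - 2 + 11 + 17 -


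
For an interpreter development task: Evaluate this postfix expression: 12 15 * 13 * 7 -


Processing tokens left to right:
Push 12, Push 15
Pop 12 and 15, compute 12 * 15 = 180, push 180
Push 13
Pop 180 and 13, compute 180 * 13 = 2340, push 2340
Push 7
Pop 2340 and 7, compute 2340 - 7 = 2333, push 2333
Stack result: 2333

2333


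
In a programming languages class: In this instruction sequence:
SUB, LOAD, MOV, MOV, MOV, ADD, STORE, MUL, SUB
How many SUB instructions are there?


Scanning instruction sequence for SUB:
  Position 1: SUB <- MATCH
  Position 2: LOAD
  Position 3: MOV
  Position 4: MOV
  Position 5: MOV
  Position 6: ADD
  Position 7: STORE
  Position 8: MUL
  Position 9: SUB <- MATCH
Matches at positions: [1, 9]
Total SUB count: 2

2


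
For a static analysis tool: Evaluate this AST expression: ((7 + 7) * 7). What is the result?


Expression: ((7 + 7) * 7)
Evaluating step by step:
  7 + 7 = 14
  14 * 7 = 98
Result: 98

98


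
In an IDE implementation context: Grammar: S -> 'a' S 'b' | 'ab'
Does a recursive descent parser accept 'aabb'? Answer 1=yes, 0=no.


Grammar accepts strings of the form a^n b^n (n >= 1)
Word: 'aabb'
Counting: 2 a's and 2 b's
Check: 2 == 2? Yes
Derivation (S -> aSb applied 1 time(s), then S -> ab): S => aSb => aabb
Accepted

1


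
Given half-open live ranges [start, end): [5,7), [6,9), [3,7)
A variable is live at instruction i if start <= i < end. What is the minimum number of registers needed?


Live ranges:
  Var0: [5, 7)
  Var1: [6, 9)
  Var2: [3, 7)
Sweep-line events (position, delta, active):
  pos=3 start -> active=1
  pos=5 start -> active=2
  pos=6 start -> active=3
  pos=7 end -> active=2
  pos=7 end -> active=1
  pos=9 end -> active=0
Maximum simultaneous active: 3
Minimum registers needed: 3

3


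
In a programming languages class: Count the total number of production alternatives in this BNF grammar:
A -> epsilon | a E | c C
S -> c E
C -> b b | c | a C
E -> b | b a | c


Counting alternatives per rule:
  A: 3 alternative(s)
  S: 1 alternative(s)
  C: 3 alternative(s)
  E: 3 alternative(s)
Sum: 3 + 1 + 3 + 3 = 10

10


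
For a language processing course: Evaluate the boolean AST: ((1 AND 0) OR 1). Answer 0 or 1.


Step 1: Evaluate inner node
  1 AND 0 = 0
Step 2: Evaluate root node
  0 OR 1 = 1

1


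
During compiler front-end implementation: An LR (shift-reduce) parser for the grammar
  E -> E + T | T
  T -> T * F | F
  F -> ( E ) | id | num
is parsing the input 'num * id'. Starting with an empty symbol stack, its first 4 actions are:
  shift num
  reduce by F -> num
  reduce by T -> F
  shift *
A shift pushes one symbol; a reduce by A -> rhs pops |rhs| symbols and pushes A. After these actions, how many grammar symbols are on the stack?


Tracking the symbol stack through each action:
  Action 1: shift 'num' : push -> stack = [num] (size 1)
  Action 2: reduce by F -> num : pop 1, push F -> stack = [F] (size 1)
  Action 3: reduce by T -> F : pop 1, push T -> stack = [T] (size 1)
  Action 4: shift '*' : push -> stack = [T, *] (size 2)
Final stack size: 2

2


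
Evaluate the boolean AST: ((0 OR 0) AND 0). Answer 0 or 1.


Step 1: Evaluate inner node
  0 OR 0 = 0
Step 2: Evaluate root node
  0 AND 0 = 0

0


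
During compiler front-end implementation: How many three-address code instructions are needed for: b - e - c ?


Expression: b - e - c
Generating three-address code (respecting * over +/- precedence):
  Instruction 1: t1 = b - e
  Instruction 2: t2 = t1 - c
Total instructions: 2

2


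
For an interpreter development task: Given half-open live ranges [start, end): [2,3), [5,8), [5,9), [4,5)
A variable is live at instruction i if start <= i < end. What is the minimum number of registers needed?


Live ranges:
  Var0: [2, 3)
  Var1: [5, 8)
  Var2: [5, 9)
  Var3: [4, 5)
Sweep-line events (position, delta, active):
  pos=2 start -> active=1
  pos=3 end -> active=0
  pos=4 start -> active=1
  pos=5 end -> active=0
  pos=5 start -> active=1
  pos=5 start -> active=2
  pos=8 end -> active=1
  pos=9 end -> active=0
Maximum simultaneous active: 2
Minimum registers needed: 2

2


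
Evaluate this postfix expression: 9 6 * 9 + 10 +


Processing tokens left to right:
Push 9, Push 6
Pop 9 and 6, compute 9 * 6 = 54, push 54
Push 9
Pop 54 and 9, compute 54 + 9 = 63, push 63
Push 10
Pop 63 and 10, compute 63 + 10 = 73, push 73
Stack result: 73

73


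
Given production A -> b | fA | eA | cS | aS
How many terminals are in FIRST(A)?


Production: A -> b | fA | eA | cS | aS
Examining each alternative for leading terminals:
  A -> b : first terminal = 'b'
  A -> fA : first terminal = 'f'
  A -> eA : first terminal = 'e'
  A -> cS : first terminal = 'c'
  A -> aS : first terminal = 'a'
FIRST(A) = {a, b, c, e, f}
Count: 5

5


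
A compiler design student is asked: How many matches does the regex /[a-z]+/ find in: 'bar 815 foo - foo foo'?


Pattern: /[a-z]+/ (identifiers)
Input: 'bar 815 foo - foo foo'
Scanning for matches:
  Match 1: 'bar'
  Match 2: 'foo'
  Match 3: 'foo'
  Match 4: 'foo'
Total matches: 4

4


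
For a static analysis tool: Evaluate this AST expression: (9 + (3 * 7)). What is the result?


Expression: (9 + (3 * 7))
Evaluating step by step:
  3 * 7 = 21
  9 + 21 = 30
Result: 30

30


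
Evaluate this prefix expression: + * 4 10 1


Parsing prefix expression: + * 4 10 1
Step 1: Innermost operation '* 4 10'
  4 * 10 = 40
Step 2: Outer operation '+ [40] 1'
  40 + 1 = 41

41


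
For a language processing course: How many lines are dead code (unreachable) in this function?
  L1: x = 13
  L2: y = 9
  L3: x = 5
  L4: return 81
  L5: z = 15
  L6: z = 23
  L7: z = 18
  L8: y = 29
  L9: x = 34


Analyzing control flow:
  L1: reachable (before return)
  L2: reachable (before return)
  L3: reachable (before return)
  L4: reachable (return statement)
  L5: DEAD (after return at L4)
  L6: DEAD (after return at L4)
  L7: DEAD (after return at L4)
  L8: DEAD (after return at L4)
  L9: DEAD (after return at L4)
Return at L4, total lines = 9
Dead lines: L5 through L9
Count: 5

5
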